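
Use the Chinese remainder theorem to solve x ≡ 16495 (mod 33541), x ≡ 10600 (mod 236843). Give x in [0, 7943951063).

Write x = 16495 + 33541·k. Then 33541·k ≡ 10600 − 16495 ≡ 230948 (mod 236843).
Need 33541⁻¹ mod 236843. Extended Euclid on (236843, 33541):
236843 = 7×33541 + 2056
33541 = 16×2056 + 645
2056 = 3×645 + 121
645 = 5×121 + 40
121 = 3×40 + 1
40 = 40×1 + 0
Back-substitute:
1 = 121 − 3·40
1 = −3·645 + 16·121
1 = 16·2056 − 51·645
1 = −51·33541 + 832·2056
1 = 832·236843 − 5875·33541
33541⁻¹ ≡ 230968 (mod 236843), so k ≡ 230968·230948 ≡ 54047 (mod 236843).
x = 16495 + 33541·54047 = 1812806922.

1812806922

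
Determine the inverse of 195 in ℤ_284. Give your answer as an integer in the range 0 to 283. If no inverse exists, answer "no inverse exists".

67

Extended Euclidean algorithm:
284 = 1*195 + 89
195 = 2*89 + 17
89 = 5*17 + 4
17 = 4*4 + 1
4 = 4*1 + 0
The gcd is 1. Working backward:
1 = 17 − 4·4
1 = −4·89 + 21·17
1 = 21·195 − 46·89
1 = −46·284 + 67·195
So 195·67 ≡ 1 (mod 284).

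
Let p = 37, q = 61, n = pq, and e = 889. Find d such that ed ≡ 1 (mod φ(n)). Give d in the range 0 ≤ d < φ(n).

φ(n) = (p−1)(q−1) = 36·60 = 2160.
Need d with 889·d ≡ 1 (mod 2160). Apply the extended Euclidean algorithm:
2160 = 2×889 + 382
889 = 2×382 + 125
382 = 3×125 + 7
125 = 17×7 + 6
7 = 1×6 + 1
6 = 6×1 + 0
Back-substitute:
1 = 7 − 6
1 = −125 + 18·7
1 = 18·382 − 55·125
1 = −55·889 + 128·382
1 = 128·2160 − 311·889
So 889·(-311) ≡ 1 (mod 2160), hence d ≡ -311 ≡ 1849 (mod 2160).

1849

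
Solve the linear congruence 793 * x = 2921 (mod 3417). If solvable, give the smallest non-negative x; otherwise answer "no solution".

3188

First find gcd(793, 3417):
3417 = 4×793 + 245
793 = 3×245 + 58
245 = 4×58 + 13
58 = 4×13 + 6
13 = 2×6 + 1
6 = 6×1 + 0
gcd = 1, so a unique solution mod 3417 exists.
Back-substitute for the Bézout coefficients:
1 = 13 − 2·6
1 = −2·58 + 9·13
1 = 9·245 − 38·58
1 = −38·793 + 123·245
1 = 123·3417 − 530·793
So 793·(-530) ≡ 1 (mod 3417), giving 793⁻¹ ≡ 2887.
x ≡ 793⁻¹·2921 ≡ 2887·2921 ≡ 3188 (mod 3417).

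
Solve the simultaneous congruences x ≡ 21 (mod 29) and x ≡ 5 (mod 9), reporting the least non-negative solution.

Write x = 21 + 29·k. Then 29·k ≡ 5 − 21 ≡ 2 (mod 9).
Need 29⁻¹ mod 9. Extended Euclid on (9, 2):
9 = 4*2 + 1
2 = 2*1 + 0
Back-substitute:
1 = 9 − 4·2
29⁻¹ ≡ 5 (mod 9), so k ≡ 5·2 ≡ 1 (mod 9).
x = 21 + 29·1 = 50.

50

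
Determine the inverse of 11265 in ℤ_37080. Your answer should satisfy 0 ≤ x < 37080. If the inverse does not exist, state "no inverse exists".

no inverse exists

Euclidean algorithm on 37080, 11265:
37080 = 3×11265 + 3285
11265 = 3×3285 + 1410
3285 = 2×1410 + 465
1410 = 3×465 + 15
465 = 31×15 + 0
The gcd is 15, not 1, hence no inverse exists.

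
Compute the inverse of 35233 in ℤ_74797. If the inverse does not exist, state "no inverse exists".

Run Euclid on (74797, 35233):
74797 = 2×35233 + 4331
35233 = 8×4331 + 585
4331 = 7×585 + 236
585 = 2×236 + 113
236 = 2×113 + 10
113 = 11×10 + 3
10 = 3×3 + 1
3 = 3×1 + 0
gcd = 1, so the inverse exists. Back-substitute:
1 = 10 − 3·3
1 = −3·113 + 34·10
1 = 34·236 − 71·113
1 = −71·585 + 176·236
1 = 176·4331 − 1303·585
1 = −1303·35233 + 10600·4331
1 = 10600·74797 − 22503·35233
So 35233·(-22503) ≡ 1 (mod 74797), and -22503 ≡ 52294 (mod 74797).

52294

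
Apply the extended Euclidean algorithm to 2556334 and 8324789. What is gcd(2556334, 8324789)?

11

Apply Euclid's algorithm to 8324789 and 2556334:
8324789 = 3·2556334 + 655787
2556334 = 3·655787 + 588973
655787 = 1·588973 + 66814
588973 = 8·66814 + 54461
66814 = 1·54461 + 12353
54461 = 4·12353 + 5049
12353 = 2·5049 + 2255
5049 = 2·2255 + 539
2255 = 4·539 + 99
539 = 5·99 + 44
99 = 2·44 + 11
44 = 4·11 + 0
gcd(2556334, 8324789) = 11.
Back-substituting:
11 = 99 − 2·44
11 = −2·539 + 11·99
11 = 11·2255 − 46·539
11 = −46·5049 + 103·2255
11 = 103·12353 − 252·5049
11 = −252·54461 + 1111·12353
11 = 1111·66814 − 1363·54461
11 = −1363·588973 + 12015·66814
11 = 12015·655787 − 13378·588973
11 = −13378·2556334 + 52149·655787
11 = 52149·8324789 − 169825·2556334
So 11 = (52149)·8324789 + (-169825)·2556334.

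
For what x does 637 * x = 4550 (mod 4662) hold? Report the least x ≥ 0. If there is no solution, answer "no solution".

First find gcd(637, 4662):
4662 = 7*637 + 203
637 = 3*203 + 28
203 = 7*28 + 7
28 = 4*7 + 0
gcd = 7 and 7 | 4550, so solutions exist. Divide through by 7: 91x ≡ 650 (mod 666).
Now find 91⁻¹ mod 666:
666 = 7*91 + 29
91 = 3*29 + 4
29 = 7*4 + 1
4 = 4*1 + 0
Back-substitute:
1 = 29 − 7·4
1 = −7·91 + 22·29
1 = 22·666 − 161·91
So 91·(-161) ≡ 1 (mod 666), i.e. 91⁻¹ ≡ 505.
Then x ≡ 505·650 ≡ 578 (mod 666); the smallest non-negative solution is x = 578.

578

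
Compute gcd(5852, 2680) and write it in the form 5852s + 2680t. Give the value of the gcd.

4

Apply Euclid's algorithm to 5852 and 2680:
5852 = 2·2680 + 492
2680 = 5·492 + 220
492 = 2·220 + 52
220 = 4·52 + 12
52 = 4·12 + 4
12 = 3·4 + 0
gcd(5852, 2680) = 4.
Back-substituting:
4 = 52 − 4·12
4 = −4·220 + 17·52
4 = 17·492 − 38·220
4 = −38·2680 + 207·492
4 = 207·5852 − 452·2680
So 4 = (207)·5852 + (-452)·2680.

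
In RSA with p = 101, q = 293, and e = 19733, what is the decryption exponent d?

φ(n) = (p−1)(q−1) = 100·292 = 29200.
Need d with 19733·d ≡ 1 (mod 29200). Apply the extended Euclidean algorithm:
29200 = 1·19733 + 9467
19733 = 2·9467 + 799
9467 = 11·799 + 678
799 = 1·678 + 121
678 = 5·121 + 73
121 = 1·73 + 48
73 = 1·48 + 25
48 = 1·25 + 23
25 = 1·23 + 2
23 = 11·2 + 1
2 = 2·1 + 0
Back-substitute:
1 = 23 − 11·2
1 = −11·25 + 12·23
1 = 12·48 − 23·25
1 = −23·73 + 35·48
1 = 35·121 − 58·73
1 = −58·678 + 325·121
1 = 325·799 − 383·678
1 = −383·9467 + 4538·799
1 = 4538·19733 − 9459·9467
1 = −9459·29200 + 13997·19733
So 19733·13997 ≡ 1 (mod 29200), hence d = 13997.

13997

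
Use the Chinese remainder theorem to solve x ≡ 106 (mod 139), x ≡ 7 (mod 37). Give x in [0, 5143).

1635

Write x = 106 + 139·k. Then 139·k ≡ 7 − 106 ≡ 12 (mod 37).
Need 139⁻¹ mod 37. Extended Euclid on (37, 28):
37 = 1·28 + 9
28 = 3·9 + 1
9 = 9·1 + 0
Back-substitute:
1 = 28 − 3·9
1 = −3·37 + 4·28
139⁻¹ ≡ 4 (mod 37), so k ≡ 4·12 ≡ 11 (mod 37).
x = 106 + 139·11 = 1635.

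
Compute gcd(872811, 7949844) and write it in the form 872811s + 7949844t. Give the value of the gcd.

9

Repeated division:
7949844 = 9·872811 + 94545
872811 = 9·94545 + 21906
94545 = 4·21906 + 6921
21906 = 3·6921 + 1143
6921 = 6·1143 + 63
1143 = 18·63 + 9
63 = 7·9 + 0
gcd(872811, 7949844) = 9.
Express as a combination:
9 = 1143 − 18·63
9 = −18·6921 + 109·1143
9 = 109·21906 − 345·6921
9 = −345·94545 + 1489·21906
9 = 1489·872811 − 13746·94545
9 = −13746·7949844 + 125203·872811
So 9 = (-13746)·7949844 + (125203)·872811.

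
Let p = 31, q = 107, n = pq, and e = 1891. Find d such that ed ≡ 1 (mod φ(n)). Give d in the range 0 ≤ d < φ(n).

φ(n) = (p−1)(q−1) = 30·106 = 3180.
Need d with 1891·d ≡ 1 (mod 3180). Apply the extended Euclidean algorithm:
3180 = 1*1891 + 1289
1891 = 1*1289 + 602
1289 = 2*602 + 85
602 = 7*85 + 7
85 = 12*7 + 1
7 = 7*1 + 0
Back-substitute:
1 = 85 − 12·7
1 = −12·602 + 85·85
1 = 85·1289 − 182·602
1 = −182·1891 + 267·1289
1 = 267·3180 − 449·1891
So 1891·(-449) ≡ 1 (mod 3180), hence d ≡ -449 ≡ 2731 (mod 3180).

2731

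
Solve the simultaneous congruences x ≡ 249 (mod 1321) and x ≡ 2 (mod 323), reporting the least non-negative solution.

150843

Write x = 249 + 1321·k. Then 1321·k ≡ 2 − 249 ≡ 76 (mod 323).
Need 1321⁻¹ mod 323. Extended Euclid on (323, 29):
323 = 11×29 + 4
29 = 7×4 + 1
4 = 4×1 + 0
Back-substitute:
1 = 29 − 7·4
1 = −7·323 + 78·29
1321⁻¹ ≡ 78 (mod 323), so k ≡ 78·76 ≡ 114 (mod 323).
x = 249 + 1321·114 = 150843.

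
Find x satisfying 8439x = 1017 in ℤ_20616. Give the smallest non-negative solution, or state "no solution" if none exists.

First find gcd(8439, 20616):
20616 = 2*8439 + 3738
8439 = 2*3738 + 963
3738 = 3*963 + 849
963 = 1*849 + 114
849 = 7*114 + 51
114 = 2*51 + 12
51 = 4*12 + 3
12 = 4*3 + 0
gcd = 3 and 3 | 1017, so solutions exist. Divide through by 3: 2813x ≡ 339 (mod 6872).
Now find 2813⁻¹ mod 6872:
6872 = 2·2813 + 1246
2813 = 2·1246 + 321
1246 = 3·321 + 283
321 = 1·283 + 38
283 = 7·38 + 17
38 = 2·17 + 4
17 = 4·4 + 1
4 = 4·1 + 0
Back-substitute:
1 = 17 − 4·4
1 = −4·38 + 9·17
1 = 9·283 − 67·38
1 = −67·321 + 76·283
1 = 76·1246 − 295·321
1 = −295·2813 + 666·1246
1 = 666·6872 − 1627·2813
So 2813·(-1627) ≡ 1 (mod 6872), i.e. 2813⁻¹ ≡ 5245.
Then x ≡ 5245·339 ≡ 5079 (mod 6872); the smallest non-negative solution is x = 5079.

5079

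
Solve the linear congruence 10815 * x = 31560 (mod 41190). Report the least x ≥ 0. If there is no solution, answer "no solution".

First find gcd(10815, 41190):
41190 = 3×10815 + 8745
10815 = 1×8745 + 2070
8745 = 4×2070 + 465
2070 = 4×465 + 210
465 = 2×210 + 45
210 = 4×45 + 30
45 = 1×30 + 15
30 = 2×15 + 0
gcd = 15 and 15 | 31560, so solutions exist. Divide through by 15: 721x ≡ 2104 (mod 2746).
Now find 721⁻¹ mod 2746:
2746 = 3*721 + 583
721 = 1*583 + 138
583 = 4*138 + 31
138 = 4*31 + 14
31 = 2*14 + 3
14 = 4*3 + 2
3 = 1*2 + 1
2 = 2*1 + 0
Back-substitute:
1 = 3 − 2
1 = −14 + 5·3
1 = 5·31 − 11·14
1 = −11·138 + 49·31
1 = 49·583 − 207·138
1 = −207·721 + 256·583
1 = 256·2746 − 975·721
So 721·(-975) ≡ 1 (mod 2746), i.e. 721⁻¹ ≡ 1771.
Then x ≡ 1771·2104 ≡ 2608 (mod 2746); the smallest non-negative solution is x = 2608.

2608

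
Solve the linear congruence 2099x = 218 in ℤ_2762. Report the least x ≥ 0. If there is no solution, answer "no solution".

First find gcd(2099, 2762):
2762 = 1*2099 + 663
2099 = 3*663 + 110
663 = 6*110 + 3
110 = 36*3 + 2
3 = 1*2 + 1
2 = 2*1 + 0
gcd = 1, so a unique solution mod 2762 exists.
Back-substitute for the Bézout coefficients:
1 = 3 − 2
1 = −110 + 37·3
1 = 37·663 − 223·110
1 = −223·2099 + 706·663
1 = 706·2762 − 929·2099
So 2099·(-929) ≡ 1 (mod 2762), giving 2099⁻¹ ≡ 1833.
x ≡ 2099⁻¹·218 ≡ 1833·218 ≡ 1866 (mod 2762).

1866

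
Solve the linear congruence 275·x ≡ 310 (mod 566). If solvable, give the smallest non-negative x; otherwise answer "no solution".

32

First find gcd(275, 566):
566 = 2×275 + 16
275 = 17×16 + 3
16 = 5×3 + 1
3 = 3×1 + 0
gcd = 1, so a unique solution mod 566 exists.
Back-substitute for the Bézout coefficients:
1 = 16 − 5·3
1 = −5·275 + 86·16
1 = 86·566 − 177·275
So 275·(-177) ≡ 1 (mod 566), giving 275⁻¹ ≡ 389.
x ≡ 275⁻¹·310 ≡ 389·310 ≡ 32 (mod 566).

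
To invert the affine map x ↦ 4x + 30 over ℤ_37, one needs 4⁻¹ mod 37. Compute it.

28

Extended Euclidean algorithm:
37 = 9×4 + 1
4 = 4×1 + 0
Since gcd(4, 37) = 1, back-substitute to write 1 as a combination:
1 = 37 − 9·4
So 4·(-9) ≡ 1 (mod 37), and -9 ≡ 28 (mod 37).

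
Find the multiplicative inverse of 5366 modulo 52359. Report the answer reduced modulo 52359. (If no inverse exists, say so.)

21008

Extended Euclidean algorithm:
52359 = 9*5366 + 4065
5366 = 1*4065 + 1301
4065 = 3*1301 + 162
1301 = 8*162 + 5
162 = 32*5 + 2
5 = 2*2 + 1
2 = 2*1 + 0
The gcd is 1. Working backward:
1 = 5 − 2·2
1 = −2·162 + 65·5
1 = 65·1301 − 522·162
1 = −522·4065 + 1631·1301
1 = 1631·5366 − 2153·4065
1 = −2153·52359 + 21008·5366
So 5366·21008 ≡ 1 (mod 52359).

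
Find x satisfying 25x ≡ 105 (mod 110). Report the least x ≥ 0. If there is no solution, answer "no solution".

First find gcd(25, 110):
110 = 4·25 + 10
25 = 2·10 + 5
10 = 2·5 + 0
gcd = 5 and 5 | 105, so solutions exist. Divide through by 5: 5x ≡ 21 (mod 22).
Now find 5⁻¹ mod 22:
22 = 4·5 + 2
5 = 2·2 + 1
2 = 2·1 + 0
Back-substitute:
1 = 5 − 2·2
1 = −2·22 + 9·5
So 5⁻¹ ≡ 9 (mod 22).
Then x ≡ 9·21 ≡ 13 (mod 22); the smallest non-negative solution is x = 13.

13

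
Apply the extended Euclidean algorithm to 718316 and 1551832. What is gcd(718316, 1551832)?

Repeated division:
1551832 = 2*718316 + 115200
718316 = 6*115200 + 27116
115200 = 4*27116 + 6736
27116 = 4*6736 + 172
6736 = 39*172 + 28
172 = 6*28 + 4
28 = 7*4 + 0
gcd(718316, 1551832) = 4.
Working backward:
4 = 172 − 6·28
4 = −6·6736 + 235·172
4 = 235·27116 − 946·6736
4 = −946·115200 + 4019·27116
4 = 4019·718316 − 25060·115200
4 = −25060·1551832 + 54139·718316
So 4 = (-25060)·1551832 + (54139)·718316.

4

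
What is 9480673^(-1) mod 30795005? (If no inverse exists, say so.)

Extended Euclidean algorithm:
30795005 = 3*9480673 + 2352986
9480673 = 4*2352986 + 68729
2352986 = 34*68729 + 16200
68729 = 4*16200 + 3929
16200 = 4*3929 + 484
3929 = 8*484 + 57
484 = 8*57 + 28
57 = 2*28 + 1
28 = 28*1 + 0
gcd = 1, so the inverse exists. Back-substitute:
1 = 57 − 2·28
1 = −2·484 + 17·57
1 = 17·3929 − 138·484
1 = −138·16200 + 569·3929
1 = 569·68729 − 2414·16200
1 = −2414·2352986 + 82645·68729
1 = 82645·9480673 − 332994·2352986
1 = −332994·30795005 + 1081627·9480673
So 9480673·1081627 ≡ 1 (mod 30795005).

1081627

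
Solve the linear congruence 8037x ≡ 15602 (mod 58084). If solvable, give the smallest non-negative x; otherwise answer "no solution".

First find gcd(8037, 58084):
58084 = 7×8037 + 1825
8037 = 4×1825 + 737
1825 = 2×737 + 351
737 = 2×351 + 35
351 = 10×35 + 1
35 = 35×1 + 0
gcd = 1, so a unique solution mod 58084 exists.
Back-substitute for the Bézout coefficients:
1 = 351 − 10·35
1 = −10·737 + 21·351
1 = 21·1825 − 52·737
1 = −52·8037 + 229·1825
1 = 229·58084 − 1655·8037
So 8037·(-1655) ≡ 1 (mod 58084), giving 8037⁻¹ ≡ 56429.
x ≡ 8037⁻¹·15602 ≡ 56429·15602 ≡ 26070 (mod 58084).

26070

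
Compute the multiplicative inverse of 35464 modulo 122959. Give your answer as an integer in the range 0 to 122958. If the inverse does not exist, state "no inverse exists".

gcd(122959, 35464) by repeated division:
122959 = 3×35464 + 16567
35464 = 2×16567 + 2330
16567 = 7×2330 + 257
2330 = 9×257 + 17
257 = 15×17 + 2
17 = 8×2 + 1
2 = 2×1 + 0
The gcd is 1. Working backward:
1 = 17 − 8·2
1 = −8·257 + 121·17
1 = 121·2330 − 1097·257
1 = −1097·16567 + 7800·2330
1 = 7800·35464 − 16697·16567
1 = −16697·122959 + 57891·35464
So 35464·57891 ≡ 1 (mod 122959).

57891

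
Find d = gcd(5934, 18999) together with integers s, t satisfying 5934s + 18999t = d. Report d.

3

Apply Euclid's algorithm to 18999 and 5934:
18999 = 3·5934 + 1197
5934 = 4·1197 + 1146
1197 = 1·1146 + 51
1146 = 22·51 + 24
51 = 2·24 + 3
24 = 8·3 + 0
gcd(5934, 18999) = 3.
Express as a combination:
3 = 51 − 2·24
3 = −2·1146 + 45·51
3 = 45·1197 − 47·1146
3 = −47·5934 + 233·1197
3 = 233·18999 − 746·5934
So 3 = (233)·18999 + (-746)·5934.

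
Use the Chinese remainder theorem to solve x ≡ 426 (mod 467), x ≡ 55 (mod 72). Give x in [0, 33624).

Write x = 426 + 467·k. Then 467·k ≡ 55 − 426 ≡ 61 (mod 72).
Need 467⁻¹ mod 72. Extended Euclid on (72, 35):
72 = 2*35 + 2
35 = 17*2 + 1
2 = 2*1 + 0
Back-substitute:
1 = 35 − 17·2
1 = −17·72 + 35·35
467⁻¹ ≡ 35 (mod 72), so k ≡ 35·61 ≡ 47 (mod 72).
x = 426 + 467·47 = 22375.

22375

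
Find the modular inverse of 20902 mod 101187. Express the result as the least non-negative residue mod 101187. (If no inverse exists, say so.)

Apply the Euclidean algorithm to 101187 and 20902:
101187 = 4*20902 + 17579
20902 = 1*17579 + 3323
17579 = 5*3323 + 964
3323 = 3*964 + 431
964 = 2*431 + 102
431 = 4*102 + 23
102 = 4*23 + 10
23 = 2*10 + 3
10 = 3*3 + 1
3 = 3*1 + 0
gcd = 1, so the inverse exists. Back-substitute:
1 = 10 − 3·3
1 = −3·23 + 7·10
1 = 7·102 − 31·23
1 = −31·431 + 131·102
1 = 131·964 − 293·431
1 = −293·3323 + 1010·964
1 = 1010·17579 − 5343·3323
1 = −5343·20902 + 6353·17579
1 = 6353·101187 − 30755·20902
So 20902·(-30755) ≡ 1 (mod 101187), and -30755 ≡ 70432 (mod 101187).

70432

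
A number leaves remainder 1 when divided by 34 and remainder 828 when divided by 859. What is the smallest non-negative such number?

25739

Write x = 1 + 34·k. Then 34·k ≡ 828 − 1 ≡ 827 (mod 859).
Need 34⁻¹ mod 859. Extended Euclid on (859, 34):
859 = 25·34 + 9
34 = 3·9 + 7
9 = 1·7 + 2
7 = 3·2 + 1
2 = 2·1 + 0
Back-substitute:
1 = 7 − 3·2
1 = −3·9 + 4·7
1 = 4·34 − 15·9
1 = −15·859 + 379·34
34⁻¹ ≡ 379 (mod 859), so k ≡ 379·827 ≡ 757 (mod 859).
x = 1 + 34·757 = 25739.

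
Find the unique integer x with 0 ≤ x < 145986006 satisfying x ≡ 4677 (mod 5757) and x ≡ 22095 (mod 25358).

Write x = 4677 + 5757·k. Then 5757·k ≡ 22095 − 4677 ≡ 17418 (mod 25358).
Need 5757⁻¹ mod 25358. Extended Euclid on (25358, 5757):
25358 = 4·5757 + 2330
5757 = 2·2330 + 1097
2330 = 2·1097 + 136
1097 = 8·136 + 9
136 = 15·9 + 1
9 = 9·1 + 0
Back-substitute:
1 = 136 − 15·9
1 = −15·1097 + 121·136
1 = 121·2330 − 257·1097
1 = −257·5757 + 635·2330
1 = 635·25358 − 2797·5757
5757⁻¹ ≡ 22561 (mod 25358), so k ≡ 22561·17418 ≡ 19930 (mod 25358).
x = 4677 + 5757·19930 = 114741687.

114741687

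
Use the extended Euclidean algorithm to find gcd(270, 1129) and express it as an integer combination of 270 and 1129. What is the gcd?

1

Repeated division:
1129 = 4*270 + 49
270 = 5*49 + 25
49 = 1*25 + 24
25 = 1*24 + 1
24 = 24*1 + 0
gcd(270, 1129) = 1.
Working backward:
1 = 25 − 24
1 = −49 + 2·25
1 = 2·270 − 11·49
1 = −11·1129 + 46·270
So 1 = (-11)·1129 + (46)·270.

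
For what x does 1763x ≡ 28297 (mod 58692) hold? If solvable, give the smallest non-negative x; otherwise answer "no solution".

18659

First find gcd(1763, 58692):
58692 = 33×1763 + 513
1763 = 3×513 + 224
513 = 2×224 + 65
224 = 3×65 + 29
65 = 2×29 + 7
29 = 4×7 + 1
7 = 7×1 + 0
gcd = 1, so a unique solution mod 58692 exists.
Back-substitute for the Bézout coefficients:
1 = 29 − 4·7
1 = −4·65 + 9·29
1 = 9·224 − 31·65
1 = −31·513 + 71·224
1 = 71·1763 − 244·513
1 = −244·58692 + 8123·1763
So 1763·(8123) ≡ 1 (mod 58692), giving 1763⁻¹ ≡ 8123.
x ≡ 1763⁻¹·28297 ≡ 8123·28297 ≡ 18659 (mod 58692).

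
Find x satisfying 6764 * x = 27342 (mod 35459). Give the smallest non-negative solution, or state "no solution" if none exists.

13330

First find gcd(6764, 35459):
35459 = 5*6764 + 1639
6764 = 4*1639 + 208
1639 = 7*208 + 183
208 = 1*183 + 25
183 = 7*25 + 8
25 = 3*8 + 1
8 = 8*1 + 0
gcd = 1, so a unique solution mod 35459 exists.
Back-substitute for the Bézout coefficients:
1 = 25 − 3·8
1 = −3·183 + 22·25
1 = 22·208 − 25·183
1 = −25·1639 + 197·208
1 = 197·6764 − 813·1639
1 = −813·35459 + 4262·6764
So 6764·(4262) ≡ 1 (mod 35459), giving 6764⁻¹ ≡ 4262.
x ≡ 6764⁻¹·27342 ≡ 4262·27342 ≡ 13330 (mod 35459).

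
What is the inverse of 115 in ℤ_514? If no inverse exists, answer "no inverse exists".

Run Euclid on (514, 115):
514 = 4·115 + 54
115 = 2·54 + 7
54 = 7·7 + 5
7 = 1·5 + 2
5 = 2·2 + 1
2 = 2·1 + 0
gcd = 1, so the inverse exists. Back-substitute:
1 = 5 − 2·2
1 = −2·7 + 3·5
1 = 3·54 − 23·7
1 = −23·115 + 49·54
1 = 49·514 − 219·115
So 115·(-219) ≡ 1 (mod 514), and -219 ≡ 295 (mod 514).

295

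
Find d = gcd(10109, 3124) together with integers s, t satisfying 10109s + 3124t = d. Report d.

Apply Euclid's algorithm to 10109 and 3124:
10109 = 3*3124 + 737
3124 = 4*737 + 176
737 = 4*176 + 33
176 = 5*33 + 11
33 = 3*11 + 0
gcd(10109, 3124) = 11.
Working backward:
11 = 176 − 5·33
11 = −5·737 + 21·176
11 = 21·3124 − 89·737
11 = −89·10109 + 288·3124
So 11 = (-89)·10109 + (288)·3124.

11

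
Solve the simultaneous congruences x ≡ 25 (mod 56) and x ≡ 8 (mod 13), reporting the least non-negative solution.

Write x = 25 + 56·k. Then 56·k ≡ 8 − 25 ≡ 9 (mod 13).
Need 56⁻¹ mod 13. Extended Euclid on (13, 4):
13 = 3·4 + 1
4 = 4·1 + 0
Back-substitute:
1 = 13 − 3·4
56⁻¹ ≡ 10 (mod 13), so k ≡ 10·9 ≡ 12 (mod 13).
x = 25 + 56·12 = 697.

697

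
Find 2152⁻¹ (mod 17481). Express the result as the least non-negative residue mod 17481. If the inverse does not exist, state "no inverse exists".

3826

gcd(17481, 2152) by repeated division:
17481 = 8*2152 + 265
2152 = 8*265 + 32
265 = 8*32 + 9
32 = 3*9 + 5
9 = 1*5 + 4
5 = 1*4 + 1
4 = 4*1 + 0
gcd = 1, so the inverse exists. Back-substitute:
1 = 5 − 4
1 = −9 + 2·5
1 = 2·32 − 7·9
1 = −7·265 + 58·32
1 = 58·2152 − 471·265
1 = −471·17481 + 3826·2152
So 2152·3826 ≡ 1 (mod 17481).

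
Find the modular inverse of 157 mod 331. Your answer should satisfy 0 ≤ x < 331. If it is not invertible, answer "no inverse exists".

253

gcd(331, 157) by repeated division:
331 = 2·157 + 17
157 = 9·17 + 4
17 = 4·4 + 1
4 = 4·1 + 0
gcd = 1, so the inverse exists. Back-substitute:
1 = 17 − 4·4
1 = −4·157 + 37·17
1 = 37·331 − 78·157
So 157·(-78) ≡ 1 (mod 331), and -78 ≡ 253 (mod 331).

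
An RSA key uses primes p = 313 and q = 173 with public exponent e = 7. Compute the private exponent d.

22999

φ(n) = (p−1)(q−1) = 312·172 = 53664.
Need d with 7·d ≡ 1 (mod 53664). Apply the extended Euclidean algorithm:
53664 = 7666·7 + 2
7 = 3·2 + 1
2 = 2·1 + 0
Back-substitute:
1 = 7 − 3·2
1 = −3·53664 + 22999·7
So 7·22999 ≡ 1 (mod 53664), hence d = 22999.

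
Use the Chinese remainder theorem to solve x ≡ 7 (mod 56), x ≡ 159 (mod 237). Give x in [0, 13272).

Write x = 7 + 56·k. Then 56·k ≡ 159 − 7 ≡ 152 (mod 237).
Need 56⁻¹ mod 237. Extended Euclid on (237, 56):
237 = 4·56 + 13
56 = 4·13 + 4
13 = 3·4 + 1
4 = 4·1 + 0
Back-substitute:
1 = 13 − 3·4
1 = −3·56 + 13·13
1 = 13·237 − 55·56
56⁻¹ ≡ 182 (mod 237), so k ≡ 182·152 ≡ 172 (mod 237).
x = 7 + 56·172 = 9639.

9639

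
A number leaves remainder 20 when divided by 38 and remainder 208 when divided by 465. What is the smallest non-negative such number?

Write x = 20 + 38·k. Then 38·k ≡ 208 − 20 ≡ 188 (mod 465).
Need 38⁻¹ mod 465. Extended Euclid on (465, 38):
465 = 12·38 + 9
38 = 4·9 + 2
9 = 4·2 + 1
2 = 2·1 + 0
Back-substitute:
1 = 9 − 4·2
1 = −4·38 + 17·9
1 = 17·465 − 208·38
38⁻¹ ≡ 257 (mod 465), so k ≡ 257·188 ≡ 421 (mod 465).
x = 20 + 38·421 = 16018.

16018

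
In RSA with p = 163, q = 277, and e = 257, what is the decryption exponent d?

φ(n) = (p−1)(q−1) = 162·276 = 44712.
Need d with 257·d ≡ 1 (mod 44712). Apply the extended Euclidean algorithm:
44712 = 173·257 + 251
257 = 1·251 + 6
251 = 41·6 + 5
6 = 1·5 + 1
5 = 5·1 + 0
Back-substitute:
1 = 6 − 5
1 = −251 + 42·6
1 = 42·257 − 43·251
1 = −43·44712 + 7481·257
So 257·7481 ≡ 1 (mod 44712), hence d = 7481.

7481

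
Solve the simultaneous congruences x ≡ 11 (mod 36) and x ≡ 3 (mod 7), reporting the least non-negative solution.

227

Write x = 11 + 36·k. Then 36·k ≡ 3 − 11 ≡ 6 (mod 7).
Need 36⁻¹ mod 7. Extended Euclid on (7, 1):
7 = 7×1 + 0
36⁻¹ ≡ 1 (mod 7), so k ≡ 1·6 ≡ 6 (mod 7).
x = 11 + 36·6 = 227.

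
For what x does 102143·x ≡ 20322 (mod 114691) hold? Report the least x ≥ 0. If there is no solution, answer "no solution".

First find gcd(102143, 114691):
114691 = 1·102143 + 12548
102143 = 8·12548 + 1759
12548 = 7·1759 + 235
1759 = 7·235 + 114
235 = 2·114 + 7
114 = 16·7 + 2
7 = 3·2 + 1
2 = 2·1 + 0
gcd = 1, so a unique solution mod 114691 exists.
Back-substitute for the Bézout coefficients:
1 = 7 − 3·2
1 = −3·114 + 49·7
1 = 49·235 − 101·114
1 = −101·1759 + 756·235
1 = 756·12548 − 5393·1759
1 = −5393·102143 + 43900·12548
1 = 43900·114691 − 49293·102143
So 102143·(-49293) ≡ 1 (mod 114691), giving 102143⁻¹ ≡ 65398.
x ≡ 102143⁻¹·20322 ≡ 65398·20322 ≡ 93539 (mod 114691).

93539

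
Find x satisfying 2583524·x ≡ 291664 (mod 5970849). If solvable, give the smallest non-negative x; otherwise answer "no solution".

5757449

First find gcd(2583524, 5970849):
5970849 = 2*2583524 + 803801
2583524 = 3*803801 + 172121
803801 = 4*172121 + 115317
172121 = 1*115317 + 56804
115317 = 2*56804 + 1709
56804 = 33*1709 + 407
1709 = 4*407 + 81
407 = 5*81 + 2
81 = 40*2 + 1
2 = 2*1 + 0
gcd = 1, so a unique solution mod 5970849 exists.
Back-substitute for the Bézout coefficients:
1 = 81 − 40·2
1 = −40·407 + 201·81
1 = 201·1709 − 844·407
1 = −844·56804 + 28053·1709
1 = 28053·115317 − 56950·56804
1 = −56950·172121 + 85003·115317
1 = 85003·803801 − 396962·172121
1 = −396962·2583524 + 1275889·803801
1 = 1275889·5970849 − 2948740·2583524
So 2583524·(-2948740) ≡ 1 (mod 5970849), giving 2583524⁻¹ ≡ 3022109.
x ≡ 2583524⁻¹·291664 ≡ 3022109·291664 ≡ 5757449 (mod 5970849).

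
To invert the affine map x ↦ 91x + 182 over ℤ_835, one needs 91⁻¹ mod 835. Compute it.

156

gcd(835, 91) by repeated division:
835 = 9·91 + 16
91 = 5·16 + 11
16 = 1·11 + 5
11 = 2·5 + 1
5 = 5·1 + 0
Since gcd(91, 835) = 1, back-substitute to write 1 as a combination:
1 = 11 − 2·5
1 = −2·16 + 3·11
1 = 3·91 − 17·16
1 = −17·835 + 156·91
So 91·156 ≡ 1 (mod 835).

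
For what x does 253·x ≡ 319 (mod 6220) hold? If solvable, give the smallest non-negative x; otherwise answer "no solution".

First find gcd(253, 6220):
6220 = 24*253 + 148
253 = 1*148 + 105
148 = 1*105 + 43
105 = 2*43 + 19
43 = 2*19 + 5
19 = 3*5 + 4
5 = 1*4 + 1
4 = 4*1 + 0
gcd = 1, so a unique solution mod 6220 exists.
Back-substitute for the Bézout coefficients:
1 = 5 − 4
1 = −19 + 4·5
1 = 4·43 − 9·19
1 = −9·105 + 22·43
1 = 22·148 − 31·105
1 = −31·253 + 53·148
1 = 53·6220 − 1303·253
So 253·(-1303) ≡ 1 (mod 6220), giving 253⁻¹ ≡ 4917.
x ≡ 253⁻¹·319 ≡ 4917·319 ≡ 1083 (mod 6220).

1083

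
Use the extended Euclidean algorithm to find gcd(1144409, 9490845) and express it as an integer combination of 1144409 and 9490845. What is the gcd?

7

Euclidean algorithm:
9490845 = 8×1144409 + 335573
1144409 = 3×335573 + 137690
335573 = 2×137690 + 60193
137690 = 2×60193 + 17304
60193 = 3×17304 + 8281
17304 = 2×8281 + 742
8281 = 11×742 + 119
742 = 6×119 + 28
119 = 4×28 + 7
28 = 4×7 + 0
gcd(1144409, 9490845) = 7.
Express as a combination:
7 = 119 − 4·28
7 = −4·742 + 25·119
7 = 25·8281 − 279·742
7 = −279·17304 + 583·8281
7 = 583·60193 − 2028·17304
7 = −2028·137690 + 4639·60193
7 = 4639·335573 − 11306·137690
7 = −11306·1144409 + 38557·335573
7 = 38557·9490845 − 319762·1144409
So 7 = (38557)·9490845 + (-319762)·1144409.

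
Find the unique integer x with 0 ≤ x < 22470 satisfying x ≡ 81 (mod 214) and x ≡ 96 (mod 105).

6501

Write x = 81 + 214·k. Then 214·k ≡ 96 − 81 ≡ 15 (mod 105).
Need 214⁻¹ mod 105. Extended Euclid on (105, 4):
105 = 26×4 + 1
4 = 4×1 + 0
Back-substitute:
1 = 105 − 26·4
214⁻¹ ≡ 79 (mod 105), so k ≡ 79·15 ≡ 30 (mod 105).
x = 81 + 214·30 = 6501.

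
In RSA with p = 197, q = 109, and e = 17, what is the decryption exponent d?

13697

φ(n) = (p−1)(q−1) = 196·108 = 21168.
Need d with 17·d ≡ 1 (mod 21168). Apply the extended Euclidean algorithm:
21168 = 1245*17 + 3
17 = 5*3 + 2
3 = 1*2 + 1
2 = 2*1 + 0
Back-substitute:
1 = 3 − 2
1 = −17 + 6·3
1 = 6·21168 − 7471·17
So 17·(-7471) ≡ 1 (mod 21168), hence d ≡ -7471 ≡ 13697 (mod 21168).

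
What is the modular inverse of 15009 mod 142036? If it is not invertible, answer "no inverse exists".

Extended Euclidean algorithm:
142036 = 9*15009 + 6955
15009 = 2*6955 + 1099
6955 = 6*1099 + 361
1099 = 3*361 + 16
361 = 22*16 + 9
16 = 1*9 + 7
9 = 1*7 + 2
7 = 3*2 + 1
2 = 2*1 + 0
The gcd is 1. Working backward:
1 = 7 − 3·2
1 = −3·9 + 4·7
1 = 4·16 − 7·9
1 = −7·361 + 158·16
1 = 158·1099 − 481·361
1 = −481·6955 + 3044·1099
1 = 3044·15009 − 6569·6955
1 = −6569·142036 + 62165·15009
So 15009·62165 ≡ 1 (mod 142036).

62165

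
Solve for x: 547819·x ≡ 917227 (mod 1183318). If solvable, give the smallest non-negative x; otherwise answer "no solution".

671979

First find gcd(547819, 1183318):
1183318 = 2×547819 + 87680
547819 = 6×87680 + 21739
87680 = 4×21739 + 724
21739 = 30×724 + 19
724 = 38×19 + 2
19 = 9×2 + 1
2 = 2×1 + 0
gcd = 1, so a unique solution mod 1183318 exists.
Back-substitute for the Bézout coefficients:
1 = 19 − 9·2
1 = −9·724 + 343·19
1 = 343·21739 − 10299·724
1 = −10299·87680 + 41539·21739
1 = 41539·547819 − 259533·87680
1 = −259533·1183318 + 560605·547819
So 547819·(560605) ≡ 1 (mod 1183318), giving 547819⁻¹ ≡ 560605.
x ≡ 547819⁻¹·917227 ≡ 560605·917227 ≡ 671979 (mod 1183318).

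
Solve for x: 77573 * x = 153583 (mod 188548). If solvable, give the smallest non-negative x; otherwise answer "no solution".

First find gcd(77573, 188548):
188548 = 2×77573 + 33402
77573 = 2×33402 + 10769
33402 = 3×10769 + 1095
10769 = 9×1095 + 914
1095 = 1×914 + 181
914 = 5×181 + 9
181 = 20×9 + 1
9 = 9×1 + 0
gcd = 1, so a unique solution mod 188548 exists.
Back-substitute for the Bézout coefficients:
1 = 181 − 20·9
1 = −20·914 + 101·181
1 = 101·1095 − 121·914
1 = −121·10769 + 1190·1095
1 = 1190·33402 − 3691·10769
1 = −3691·77573 + 8572·33402
1 = 8572·188548 − 20835·77573
So 77573·(-20835) ≡ 1 (mod 188548), giving 77573⁻¹ ≡ 167713.
x ≡ 77573⁻¹·153583 ≡ 167713·153583 ≡ 134851 (mod 188548).

134851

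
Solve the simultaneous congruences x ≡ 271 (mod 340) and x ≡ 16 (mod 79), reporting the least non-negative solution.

Write x = 271 + 340·k. Then 340·k ≡ 16 − 271 ≡ 61 (mod 79).
Need 340⁻¹ mod 79. Extended Euclid on (79, 24):
79 = 3·24 + 7
24 = 3·7 + 3
7 = 2·3 + 1
3 = 3·1 + 0
Back-substitute:
1 = 7 − 2·3
1 = −2·24 + 7·7
1 = 7·79 − 23·24
340⁻¹ ≡ 56 (mod 79), so k ≡ 56·61 ≡ 19 (mod 79).
x = 271 + 340·19 = 6731.

6731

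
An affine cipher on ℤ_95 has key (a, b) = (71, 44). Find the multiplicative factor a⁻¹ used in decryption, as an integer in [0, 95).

91

Run Euclid on (95, 71):
95 = 1·71 + 24
71 = 2·24 + 23
24 = 1·23 + 1
23 = 23·1 + 0
The gcd is 1. Working backward:
1 = 24 − 23
1 = −71 + 3·24
1 = 3·95 − 4·71
Thus 71·(-4) ≡ 1 (mod 95); reducing, -4 mod 95 = 91.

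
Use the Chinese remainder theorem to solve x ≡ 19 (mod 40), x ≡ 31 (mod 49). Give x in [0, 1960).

619

Write x = 19 + 40·k. Then 40·k ≡ 31 − 19 ≡ 12 (mod 49).
Need 40⁻¹ mod 49. Extended Euclid on (49, 40):
49 = 1*40 + 9
40 = 4*9 + 4
9 = 2*4 + 1
4 = 4*1 + 0
Back-substitute:
1 = 9 − 2·4
1 = −2·40 + 9·9
1 = 9·49 − 11·40
40⁻¹ ≡ 38 (mod 49), so k ≡ 38·12 ≡ 15 (mod 49).
x = 19 + 40·15 = 619.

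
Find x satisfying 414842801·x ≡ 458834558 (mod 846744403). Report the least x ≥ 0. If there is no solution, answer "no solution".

359537800

First find gcd(414842801, 846744403):
846744403 = 2×414842801 + 17058801
414842801 = 24×17058801 + 5431577
17058801 = 3×5431577 + 764070
5431577 = 7×764070 + 83087
764070 = 9×83087 + 16287
83087 = 5×16287 + 1652
16287 = 9×1652 + 1419
1652 = 1×1419 + 233
1419 = 6×233 + 21
233 = 11×21 + 2
21 = 10×2 + 1
2 = 2×1 + 0
gcd = 1, so a unique solution mod 846744403 exists.
Back-substitute for the Bézout coefficients:
1 = 21 − 10·2
1 = −10·233 + 111·21
1 = 111·1419 − 676·233
1 = −676·1652 + 787·1419
1 = 787·16287 − 7759·1652
1 = −7759·83087 + 39582·16287
1 = 39582·764070 − 363997·83087
1 = −363997·5431577 + 2587561·764070
1 = 2587561·17058801 − 8126680·5431577
1 = −8126680·414842801 + 197627881·17058801
1 = 197627881·846744403 − 403382442·414842801
So 414842801·(-403382442) ≡ 1 (mod 846744403), giving 414842801⁻¹ ≡ 443361961.
x ≡ 414842801⁻¹·458834558 ≡ 443361961·458834558 ≡ 359537800 (mod 846744403).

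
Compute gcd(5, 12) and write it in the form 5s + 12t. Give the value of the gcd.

1

Euclidean algorithm:
12 = 2×5 + 2
5 = 2×2 + 1
2 = 2×1 + 0
gcd(5, 12) = 1.
Express as a combination:
1 = 5 − 2·2
1 = −2·12 + 5·5
So 1 = (-2)·12 + (5)·5.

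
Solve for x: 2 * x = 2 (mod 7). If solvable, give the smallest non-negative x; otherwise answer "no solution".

1

First find gcd(2, 7):
7 = 3·2 + 1
2 = 2·1 + 0
gcd = 1, so a unique solution mod 7 exists.
Back-substitute for the Bézout coefficients:
1 = 7 − 3·2
So 2·(-3) ≡ 1 (mod 7), giving 2⁻¹ ≡ 4.
x ≡ 2⁻¹·2 ≡ 4·2 ≡ 1 (mod 7).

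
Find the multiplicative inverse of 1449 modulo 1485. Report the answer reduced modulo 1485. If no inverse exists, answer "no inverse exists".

Euclidean algorithm on 1485, 1449:
1485 = 1*1449 + 36
1449 = 40*36 + 9
36 = 4*9 + 0
gcd(1449, 1485) = 9 ≠ 1, so 1449 has no multiplicative inverse modulo 1485.

no inverse exists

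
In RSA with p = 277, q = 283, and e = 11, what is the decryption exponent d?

φ(n) = (p−1)(q−1) = 276·282 = 77832.
Need d with 11·d ≡ 1 (mod 77832). Apply the extended Euclidean algorithm:
77832 = 7075×11 + 7
11 = 1×7 + 4
7 = 1×4 + 3
4 = 1×3 + 1
3 = 3×1 + 0
Back-substitute:
1 = 4 − 3
1 = −7 + 2·4
1 = 2·11 − 3·7
1 = −3·77832 + 21227·11
So 11·21227 ≡ 1 (mod 77832), hence d = 21227.

21227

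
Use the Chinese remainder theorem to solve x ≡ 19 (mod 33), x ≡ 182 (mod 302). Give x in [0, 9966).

Write x = 19 + 33·k. Then 33·k ≡ 182 − 19 ≡ 163 (mod 302).
Need 33⁻¹ mod 302. Extended Euclid on (302, 33):
302 = 9*33 + 5
33 = 6*5 + 3
5 = 1*3 + 2
3 = 1*2 + 1
2 = 2*1 + 0
Back-substitute:
1 = 3 − 2
1 = −5 + 2·3
1 = 2·33 − 13·5
1 = −13·302 + 119·33
33⁻¹ ≡ 119 (mod 302), so k ≡ 119·163 ≡ 69 (mod 302).
x = 19 + 33·69 = 2296.

2296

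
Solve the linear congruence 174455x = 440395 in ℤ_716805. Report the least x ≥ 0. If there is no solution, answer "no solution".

First find gcd(174455, 716805):
716805 = 4×174455 + 18985
174455 = 9×18985 + 3590
18985 = 5×3590 + 1035
3590 = 3×1035 + 485
1035 = 2×485 + 65
485 = 7×65 + 30
65 = 2×30 + 5
30 = 6×5 + 0
gcd = 5 and 5 | 440395, so solutions exist. Divide through by 5: 34891x ≡ 88079 (mod 143361).
Now find 34891⁻¹ mod 143361:
143361 = 4×34891 + 3797
34891 = 9×3797 + 718
3797 = 5×718 + 207
718 = 3×207 + 97
207 = 2×97 + 13
97 = 7×13 + 6
13 = 2×6 + 1
6 = 6×1 + 0
Back-substitute:
1 = 13 − 2·6
1 = −2·97 + 15·13
1 = 15·207 − 32·97
1 = −32·718 + 111·207
1 = 111·3797 − 587·718
1 = −587·34891 + 5394·3797
1 = 5394·143361 − 22163·34891
So 34891·(-22163) ≡ 1 (mod 143361), i.e. 34891⁻¹ ≡ 121198.
Then x ≡ 121198·88079 ≡ 51860 (mod 143361); the smallest non-negative solution is x = 51860.

51860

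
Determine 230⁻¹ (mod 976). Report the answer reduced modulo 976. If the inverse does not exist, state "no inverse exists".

no inverse exists

Compute gcd(230, 976):
976 = 4×230 + 56
230 = 4×56 + 6
56 = 9×6 + 2
6 = 3×2 + 0
gcd(230, 976) = 2 ≠ 1, so 230 has no multiplicative inverse modulo 976.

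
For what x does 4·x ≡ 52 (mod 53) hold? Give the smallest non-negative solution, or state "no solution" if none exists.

First find gcd(4, 53):
53 = 13×4 + 1
4 = 4×1 + 0
gcd = 1, so a unique solution mod 53 exists.
Back-substitute for the Bézout coefficients:
1 = 53 − 13·4
So 4·(-13) ≡ 1 (mod 53), giving 4⁻¹ ≡ 40.
x ≡ 4⁻¹·52 ≡ 40·52 ≡ 13 (mod 53).

13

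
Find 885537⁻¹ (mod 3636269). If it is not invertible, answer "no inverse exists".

2456619

Apply the Euclidean algorithm to 3636269 and 885537:
3636269 = 4×885537 + 94121
885537 = 9×94121 + 38448
94121 = 2×38448 + 17225
38448 = 2×17225 + 3998
17225 = 4×3998 + 1233
3998 = 3×1233 + 299
1233 = 4×299 + 37
299 = 8×37 + 3
37 = 12×3 + 1
3 = 3×1 + 0
The gcd is 1. Working backward:
1 = 37 − 12·3
1 = −12·299 + 97·37
1 = 97·1233 − 400·299
1 = −400·3998 + 1297·1233
1 = 1297·17225 − 5588·3998
1 = −5588·38448 + 12473·17225
1 = 12473·94121 − 30534·38448
1 = −30534·885537 + 287279·94121
1 = 287279·3636269 − 1179650·885537
Thus 885537·(-1179650) ≡ 1 (mod 3636269); reducing, -1179650 mod 3636269 = 2456619.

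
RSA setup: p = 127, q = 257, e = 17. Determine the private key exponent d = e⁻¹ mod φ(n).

22769

φ(n) = (p−1)(q−1) = 126·256 = 32256.
Need d with 17·d ≡ 1 (mod 32256). Apply the extended Euclidean algorithm:
32256 = 1897*17 + 7
17 = 2*7 + 3
7 = 2*3 + 1
3 = 3*1 + 0
Back-substitute:
1 = 7 − 2·3
1 = −2·17 + 5·7
1 = 5·32256 − 9487·17
So 17·(-9487) ≡ 1 (mod 32256), hence d ≡ -9487 ≡ 22769 (mod 32256).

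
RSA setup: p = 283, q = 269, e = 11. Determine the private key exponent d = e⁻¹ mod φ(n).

61835

φ(n) = (p−1)(q−1) = 282·268 = 75576.
Need d with 11·d ≡ 1 (mod 75576). Apply the extended Euclidean algorithm:
75576 = 6870×11 + 6
11 = 1×6 + 5
6 = 1×5 + 1
5 = 5×1 + 0
Back-substitute:
1 = 6 − 5
1 = −11 + 2·6
1 = 2·75576 − 13741·11
So 11·(-13741) ≡ 1 (mod 75576), hence d ≡ -13741 ≡ 61835 (mod 75576).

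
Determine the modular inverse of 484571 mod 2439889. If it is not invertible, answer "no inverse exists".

1873389

gcd(2439889, 484571) by repeated division:
2439889 = 5·484571 + 17034
484571 = 28·17034 + 7619
17034 = 2·7619 + 1796
7619 = 4·1796 + 435
1796 = 4·435 + 56
435 = 7·56 + 43
56 = 1·43 + 13
43 = 3·13 + 4
13 = 3·4 + 1
4 = 4·1 + 0
gcd = 1, so the inverse exists. Back-substitute:
1 = 13 − 3·4
1 = −3·43 + 10·13
1 = 10·56 − 13·43
1 = −13·435 + 101·56
1 = 101·1796 − 417·435
1 = −417·7619 + 1769·1796
1 = 1769·17034 − 3955·7619
1 = −3955·484571 + 112509·17034
1 = 112509·2439889 − 566500·484571
Hence 484571⁻¹ ≡ -566500 ≡ 1873389 (mod 2439889).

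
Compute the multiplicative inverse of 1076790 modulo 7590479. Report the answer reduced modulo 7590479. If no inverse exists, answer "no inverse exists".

Compute gcd(1076790, 7590479):
7590479 = 7×1076790 + 52949
1076790 = 20×52949 + 17810
52949 = 2×17810 + 17329
17810 = 1×17329 + 481
17329 = 36×481 + 13
481 = 37×13 + 0
The gcd is 13, not 1, hence no inverse exists.

no inverse exists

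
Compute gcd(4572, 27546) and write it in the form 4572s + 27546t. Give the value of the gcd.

Euclidean algorithm:
27546 = 6×4572 + 114
4572 = 40×114 + 12
114 = 9×12 + 6
12 = 2×6 + 0
gcd(4572, 27546) = 6.
Back-substituting:
6 = 114 − 9·12
6 = −9·4572 + 361·114
6 = 361·27546 − 2175·4572
So 6 = (361)·27546 + (-2175)·4572.

6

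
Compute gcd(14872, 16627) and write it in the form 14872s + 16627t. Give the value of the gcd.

13

Euclidean algorithm:
16627 = 1*14872 + 1755
14872 = 8*1755 + 832
1755 = 2*832 + 91
832 = 9*91 + 13
91 = 7*13 + 0
gcd(14872, 16627) = 13.
Back-substituting:
13 = 832 − 9·91
13 = −9·1755 + 19·832
13 = 19·14872 − 161·1755
13 = −161·16627 + 180·14872
So 13 = (-161)·16627 + (180)·14872.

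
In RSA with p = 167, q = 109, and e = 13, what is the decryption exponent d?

16549

φ(n) = (p−1)(q−1) = 166·108 = 17928.
Need d with 13·d ≡ 1 (mod 17928). Apply the extended Euclidean algorithm:
17928 = 1379·13 + 1
13 = 13·1 + 0
Back-substitute:
1 = 17928 − 1379·13
So 13·(-1379) ≡ 1 (mod 17928), hence d ≡ -1379 ≡ 16549 (mod 17928).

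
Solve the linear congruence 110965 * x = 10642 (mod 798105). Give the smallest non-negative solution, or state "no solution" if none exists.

gcd(110965, 798105):
798105 = 7×110965 + 21350
110965 = 5×21350 + 4215
21350 = 5×4215 + 275
4215 = 15×275 + 90
275 = 3×90 + 5
90 = 18×5 + 0
gcd = 5, but 5 ∤ 10642, so the congruence has no solution.

no solution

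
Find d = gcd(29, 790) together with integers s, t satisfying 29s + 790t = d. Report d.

Apply Euclid's algorithm to 790 and 29:
790 = 27×29 + 7
29 = 4×7 + 1
7 = 7×1 + 0
gcd(29, 790) = 1.
Express as a combination:
1 = 29 − 4·7
1 = −4·790 + 109·29
So 1 = (-4)·790 + (109)·29.

1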